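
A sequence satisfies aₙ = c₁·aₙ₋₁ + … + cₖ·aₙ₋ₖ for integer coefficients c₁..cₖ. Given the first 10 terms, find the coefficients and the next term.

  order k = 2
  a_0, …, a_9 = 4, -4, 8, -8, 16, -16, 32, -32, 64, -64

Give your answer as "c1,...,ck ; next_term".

  a_2 = 0·-4 + 2·4 = 8
  a_3 = 0·8 + 2·-4 = -8
  a_4 = 0·-8 + 2·8 = 16
  a_5 = 0·16 + 2·-8 = -16
  a_6 = 0·-16 + 2·16 = 32
  a_7 = 0·32 + 2·-16 = -32
  a_8 = 0·-32 + 2·32 = 64
  a_9 = 0·64 + 2·-32 = -64
  a_10 = 0·-64 + 2·64 = 128

0,2 ; 128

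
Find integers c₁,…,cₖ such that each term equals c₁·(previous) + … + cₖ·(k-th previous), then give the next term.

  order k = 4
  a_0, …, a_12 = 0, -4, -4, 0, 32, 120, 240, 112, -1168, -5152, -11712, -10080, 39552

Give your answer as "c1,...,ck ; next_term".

  a_4 = 3·0 + -4·-4 + -4·-4 + -2·0 = 32
  a_5 = 3·32 + -4·0 + -4·-4 + -2·-4 = 120
  a_6 = 3·120 + -4·32 + -4·0 + -2·-4 = 240
  a_7 = 3·240 + -4·120 + -4·32 + -2·0 = 112
  a_8 = 3·112 + -4·240 + -4·120 + -2·32 = -1168
  a_9 = 3·-1168 + -4·112 + -4·240 + -2·120 = -5152
  a_10 = 3·-5152 + -4·-1168 + -4·112 + -2·240 = -11712
  a_11 = 3·-11712 + -4·-5152 + -4·-1168 + -2·112 = -10080
  a_12 = 3·-10080 + -4·-11712 + -4·-5152 + -2·-1168 = 39552
  a_13 = 3·39552 + -4·-10080 + -4·-11712 + -2·-5152 = 216128

3,-4,-4,-2 ; 216128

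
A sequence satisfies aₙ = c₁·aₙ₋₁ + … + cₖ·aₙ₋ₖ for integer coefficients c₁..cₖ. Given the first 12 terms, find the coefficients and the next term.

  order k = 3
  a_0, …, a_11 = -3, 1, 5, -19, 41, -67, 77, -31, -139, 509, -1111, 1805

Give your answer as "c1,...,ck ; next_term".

-2,0,3 ; -2083

  a_3 = -2·5 + 0·1 + 3·-3 = -19
  a_4 = -2·-19 + 0·5 + 3·1 = 41
  a_5 = -2·41 + 0·-19 + 3·5 = -67
  a_6 = -2·-67 + 0·41 + 3·-19 = 77
  a_7 = -2·77 + 0·-67 + 3·41 = -31
  a_8 = -2·-31 + 0·77 + 3·-67 = -139
  a_9 = -2·-139 + 0·-31 + 3·77 = 509
  a_10 = -2·509 + 0·-139 + 3·-31 = -1111
  a_11 = -2·-1111 + 0·509 + 3·-139 = 1805
  a_12 = -2·1805 + 0·-1111 + 3·509 = -2083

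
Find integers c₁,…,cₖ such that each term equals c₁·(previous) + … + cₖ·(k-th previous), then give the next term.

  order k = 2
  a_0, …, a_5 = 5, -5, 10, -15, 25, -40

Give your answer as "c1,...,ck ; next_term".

-1,1 ; 65

  a_2 = -1·-5 + 1·5 = 10
  a_3 = -1·10 + 1·-5 = -15
  a_4 = -1·-15 + 1·10 = 25
  a_5 = -1·25 + 1·-15 = -40
  a_6 = -1·-40 + 1·25 = 65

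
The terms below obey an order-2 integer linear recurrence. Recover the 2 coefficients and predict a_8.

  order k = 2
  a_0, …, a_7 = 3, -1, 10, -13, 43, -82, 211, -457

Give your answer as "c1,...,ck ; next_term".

  a_2 = -1·-1 + 3·3 = 10
  a_3 = -1·10 + 3·-1 = -13
  a_4 = -1·-13 + 3·10 = 43
  a_5 = -1·43 + 3·-13 = -82
  a_6 = -1·-82 + 3·43 = 211
  a_7 = -1·211 + 3·-82 = -457
  a_8 = -1·-457 + 3·211 = 1090

-1,3 ; 1090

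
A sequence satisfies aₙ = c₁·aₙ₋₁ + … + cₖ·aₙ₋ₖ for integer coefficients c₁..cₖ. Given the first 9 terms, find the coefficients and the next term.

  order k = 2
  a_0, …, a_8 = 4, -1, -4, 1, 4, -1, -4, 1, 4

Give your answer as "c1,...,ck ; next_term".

  a_2 = 0·-1 + -1·4 = -4
  a_3 = 0·-4 + -1·-1 = 1
  a_4 = 0·1 + -1·-4 = 4
  a_5 = 0·4 + -1·1 = -1
  a_6 = 0·-1 + -1·4 = -4
  a_7 = 0·-4 + -1·-1 = 1
  a_8 = 0·1 + -1·-4 = 4
  a_9 = 0·4 + -1·1 = -1

0,-1 ; -1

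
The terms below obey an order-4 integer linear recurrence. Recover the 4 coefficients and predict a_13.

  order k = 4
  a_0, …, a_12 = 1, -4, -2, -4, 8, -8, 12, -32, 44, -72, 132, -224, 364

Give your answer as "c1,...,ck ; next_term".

0,1,-2,2 ; -632

  a_4 = 0·-4 + 1·-2 + -2·-4 + 2·1 = 8
  a_5 = 0·8 + 1·-4 + -2·-2 + 2·-4 = -8
  a_6 = 0·-8 + 1·8 + -2·-4 + 2·-2 = 12
  a_7 = 0·12 + 1·-8 + -2·8 + 2·-4 = -32
  a_8 = 0·-32 + 1·12 + -2·-8 + 2·8 = 44
  a_9 = 0·44 + 1·-32 + -2·12 + 2·-8 = -72
  a_10 = 0·-72 + 1·44 + -2·-32 + 2·12 = 132
  a_11 = 0·132 + 1·-72 + -2·44 + 2·-32 = -224
  a_12 = 0·-224 + 1·132 + -2·-72 + 2·44 = 364
  a_13 = 0·364 + 1·-224 + -2·132 + 2·-72 = -632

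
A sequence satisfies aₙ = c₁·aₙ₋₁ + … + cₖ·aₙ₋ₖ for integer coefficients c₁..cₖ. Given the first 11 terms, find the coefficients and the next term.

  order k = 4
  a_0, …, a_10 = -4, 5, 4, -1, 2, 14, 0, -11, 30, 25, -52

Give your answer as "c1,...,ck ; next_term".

0,-1,2,1 ; 24

  a_4 = 0·-1 + -1·4 + 2·5 + 1·-4 = 2
  a_5 = 0·2 + -1·-1 + 2·4 + 1·5 = 14
  a_6 = 0·14 + -1·2 + 2·-1 + 1·4 = 0
  a_7 = 0·0 + -1·14 + 2·2 + 1·-1 = -11
  a_8 = 0·-11 + -1·0 + 2·14 + 1·2 = 30
  a_9 = 0·30 + -1·-11 + 2·0 + 1·14 = 25
  a_10 = 0·25 + -1·30 + 2·-11 + 1·0 = -52
  a_11 = 0·-52 + -1·25 + 2·30 + 1·-11 = 24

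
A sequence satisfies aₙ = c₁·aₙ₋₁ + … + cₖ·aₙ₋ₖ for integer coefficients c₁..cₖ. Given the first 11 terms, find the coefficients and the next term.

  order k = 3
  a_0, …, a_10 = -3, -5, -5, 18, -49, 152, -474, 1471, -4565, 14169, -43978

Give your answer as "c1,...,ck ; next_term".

  a_3 = -3·-5 + 0·-5 + -1·-3 = 18
  a_4 = -3·18 + 0·-5 + -1·-5 = -49
  a_5 = -3·-49 + 0·18 + -1·-5 = 152
  a_6 = -3·152 + 0·-49 + -1·18 = -474
  a_7 = -3·-474 + 0·152 + -1·-49 = 1471
  a_8 = -3·1471 + 0·-474 + -1·152 = -4565
  a_9 = -3·-4565 + 0·1471 + -1·-474 = 14169
  a_10 = -3·14169 + 0·-4565 + -1·1471 = -43978
  a_11 = -3·-43978 + 0·14169 + -1·-4565 = 136499

-3,0,-1 ; 136499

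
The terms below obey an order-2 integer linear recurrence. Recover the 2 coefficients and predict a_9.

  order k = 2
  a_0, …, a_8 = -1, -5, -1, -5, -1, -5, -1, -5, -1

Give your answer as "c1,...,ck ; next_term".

0,1 ; -5

  a_2 = 0·-5 + 1·-1 = -1
  a_3 = 0·-1 + 1·-5 = -5
  a_4 = 0·-5 + 1·-1 = -1
  a_5 = 0·-1 + 1·-5 = -5
  a_6 = 0·-5 + 1·-1 = -1
  a_7 = 0·-1 + 1·-5 = -5
  a_8 = 0·-5 + 1·-1 = -1
  a_9 = 0·-1 + 1·-5 = -5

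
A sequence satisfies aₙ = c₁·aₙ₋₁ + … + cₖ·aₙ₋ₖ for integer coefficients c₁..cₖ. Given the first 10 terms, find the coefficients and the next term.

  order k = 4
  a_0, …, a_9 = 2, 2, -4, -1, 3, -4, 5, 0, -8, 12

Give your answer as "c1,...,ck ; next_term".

  a_4 = -1·-1 + -1·-4 + 0·2 + -1·2 = 3
  a_5 = -1·3 + -1·-1 + 0·-4 + -1·2 = -4
  a_6 = -1·-4 + -1·3 + 0·-1 + -1·-4 = 5
  a_7 = -1·5 + -1·-4 + 0·3 + -1·-1 = 0
  a_8 = -1·0 + -1·5 + 0·-4 + -1·3 = -8
  a_9 = -1·-8 + -1·0 + 0·5 + -1·-4 = 12
  a_10 = -1·12 + -1·-8 + 0·0 + -1·5 = -9

-1,-1,0,-1 ; -9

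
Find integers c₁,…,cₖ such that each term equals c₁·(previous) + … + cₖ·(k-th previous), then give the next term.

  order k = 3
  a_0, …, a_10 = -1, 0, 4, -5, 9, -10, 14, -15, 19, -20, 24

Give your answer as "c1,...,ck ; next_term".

  a_3 = -1·4 + 1·0 + 1·-1 = -5
  a_4 = -1·-5 + 1·4 + 1·0 = 9
  a_5 = -1·9 + 1·-5 + 1·4 = -10
  a_6 = -1·-10 + 1·9 + 1·-5 = 14
  a_7 = -1·14 + 1·-10 + 1·9 = -15
  a_8 = -1·-15 + 1·14 + 1·-10 = 19
  a_9 = -1·19 + 1·-15 + 1·14 = -20
  a_10 = -1·-20 + 1·19 + 1·-15 = 24
  a_11 = -1·24 + 1·-20 + 1·19 = -25

-1,1,1 ; -25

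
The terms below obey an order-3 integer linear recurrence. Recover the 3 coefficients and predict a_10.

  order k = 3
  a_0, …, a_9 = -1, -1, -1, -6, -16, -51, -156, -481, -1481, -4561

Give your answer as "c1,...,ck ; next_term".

  a_3 = 2·-1 + 3·-1 + 1·-1 = -6
  a_4 = 2·-6 + 3·-1 + 1·-1 = -16
  a_5 = 2·-16 + 3·-6 + 1·-1 = -51
  a_6 = 2·-51 + 3·-16 + 1·-6 = -156
  a_7 = 2·-156 + 3·-51 + 1·-16 = -481
  a_8 = 2·-481 + 3·-156 + 1·-51 = -1481
  a_9 = 2·-1481 + 3·-481 + 1·-156 = -4561
  a_10 = 2·-4561 + 3·-1481 + 1·-481 = -14046

2,3,1 ; -14046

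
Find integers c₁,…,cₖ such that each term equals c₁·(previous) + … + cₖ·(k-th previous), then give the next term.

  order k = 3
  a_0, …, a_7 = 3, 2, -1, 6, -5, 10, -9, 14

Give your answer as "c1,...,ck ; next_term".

-1,1,1 ; -13

  a_3 = -1·-1 + 1·2 + 1·3 = 6
  a_4 = -1·6 + 1·-1 + 1·2 = -5
  a_5 = -1·-5 + 1·6 + 1·-1 = 10
  a_6 = -1·10 + 1·-5 + 1·6 = -9
  a_7 = -1·-9 + 1·10 + 1·-5 = 14
  a_8 = -1·14 + 1·-9 + 1·10 = -13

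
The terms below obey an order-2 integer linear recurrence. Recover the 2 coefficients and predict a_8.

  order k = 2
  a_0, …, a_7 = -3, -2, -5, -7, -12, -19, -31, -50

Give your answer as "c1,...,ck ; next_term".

  a_2 = 1·-2 + 1·-3 = -5
  a_3 = 1·-5 + 1·-2 = -7
  a_4 = 1·-7 + 1·-5 = -12
  a_5 = 1·-12 + 1·-7 = -19
  a_6 = 1·-19 + 1·-12 = -31
  a_7 = 1·-31 + 1·-19 = -50
  a_8 = 1·-50 + 1·-31 = -81

1,1 ; -81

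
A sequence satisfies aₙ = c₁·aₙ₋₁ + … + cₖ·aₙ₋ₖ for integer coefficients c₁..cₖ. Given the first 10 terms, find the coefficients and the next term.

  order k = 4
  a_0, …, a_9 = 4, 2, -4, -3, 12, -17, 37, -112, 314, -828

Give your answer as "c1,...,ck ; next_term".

  a_4 = -2·-3 + 1·-4 + -1·2 + 3·4 = 12
  a_5 = -2·12 + 1·-3 + -1·-4 + 3·2 = -17
  a_6 = -2·-17 + 1·12 + -1·-3 + 3·-4 = 37
  a_7 = -2·37 + 1·-17 + -1·12 + 3·-3 = -112
  a_8 = -2·-112 + 1·37 + -1·-17 + 3·12 = 314
  a_9 = -2·314 + 1·-112 + -1·37 + 3·-17 = -828
  a_10 = -2·-828 + 1·314 + -1·-112 + 3·37 = 2193

-2,1,-1,3 ; 2193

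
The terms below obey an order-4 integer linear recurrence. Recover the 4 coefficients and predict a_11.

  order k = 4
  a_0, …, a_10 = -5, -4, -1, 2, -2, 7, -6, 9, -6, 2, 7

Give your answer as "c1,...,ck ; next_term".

  a_4 = -1·2 + 1·-1 + 1·-4 + -1·-5 = -2
  a_5 = -1·-2 + 1·2 + 1·-1 + -1·-4 = 7
  a_6 = -1·7 + 1·-2 + 1·2 + -1·-1 = -6
  a_7 = -1·-6 + 1·7 + 1·-2 + -1·2 = 9
  a_8 = -1·9 + 1·-6 + 1·7 + -1·-2 = -6
  a_9 = -1·-6 + 1·9 + 1·-6 + -1·7 = 2
  a_10 = -1·2 + 1·-6 + 1·9 + -1·-6 = 7
  a_11 = -1·7 + 1·2 + 1·-6 + -1·9 = -20

-1,1,1,-1 ; -20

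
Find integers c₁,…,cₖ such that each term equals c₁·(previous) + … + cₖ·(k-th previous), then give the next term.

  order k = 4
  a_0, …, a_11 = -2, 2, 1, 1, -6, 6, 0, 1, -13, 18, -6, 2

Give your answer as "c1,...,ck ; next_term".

  a_4 = -1·1 + -1·1 + -1·2 + 1·-2 = -6
  a_5 = -1·-6 + -1·1 + -1·1 + 1·2 = 6
  a_6 = -1·6 + -1·-6 + -1·1 + 1·1 = 0
  a_7 = -1·0 + -1·6 + -1·-6 + 1·1 = 1
  a_8 = -1·1 + -1·0 + -1·6 + 1·-6 = -13
  a_9 = -1·-13 + -1·1 + -1·0 + 1·6 = 18
  a_10 = -1·18 + -1·-13 + -1·1 + 1·0 = -6
  a_11 = -1·-6 + -1·18 + -1·-13 + 1·1 = 2
  a_12 = -1·2 + -1·-6 + -1·18 + 1·-13 = -27

-1,-1,-1,1 ; -27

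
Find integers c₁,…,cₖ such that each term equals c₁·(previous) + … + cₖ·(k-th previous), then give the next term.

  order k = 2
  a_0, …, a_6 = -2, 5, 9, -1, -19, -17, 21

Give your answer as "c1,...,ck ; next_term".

  a_2 = 1·5 + -2·-2 = 9
  a_3 = 1·9 + -2·5 = -1
  a_4 = 1·-1 + -2·9 = -19
  a_5 = 1·-19 + -2·-1 = -17
  a_6 = 1·-17 + -2·-19 = 21
  a_7 = 1·21 + -2·-17 = 55

1,-2 ; 55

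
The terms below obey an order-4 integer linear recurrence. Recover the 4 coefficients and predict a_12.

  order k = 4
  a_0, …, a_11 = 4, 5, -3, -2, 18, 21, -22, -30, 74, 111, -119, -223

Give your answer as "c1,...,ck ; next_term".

  a_4 = 1·-2 + -2·-3 + 2·5 + 1·4 = 18
  a_5 = 1·18 + -2·-2 + 2·-3 + 1·5 = 21
  a_6 = 1·21 + -2·18 + 2·-2 + 1·-3 = -22
  a_7 = 1·-22 + -2·21 + 2·18 + 1·-2 = -30
  a_8 = 1·-30 + -2·-22 + 2·21 + 1·18 = 74
  a_9 = 1·74 + -2·-30 + 2·-22 + 1·21 = 111
  a_10 = 1·111 + -2·74 + 2·-30 + 1·-22 = -119
  a_11 = 1·-119 + -2·111 + 2·74 + 1·-30 = -223
  a_12 = 1·-223 + -2·-119 + 2·111 + 1·74 = 311

1,-2,2,1 ; 311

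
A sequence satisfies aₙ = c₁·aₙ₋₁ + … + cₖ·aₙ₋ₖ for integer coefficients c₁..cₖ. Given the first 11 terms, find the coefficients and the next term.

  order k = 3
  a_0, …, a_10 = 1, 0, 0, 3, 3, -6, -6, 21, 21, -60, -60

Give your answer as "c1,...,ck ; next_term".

  a_3 = 1·0 + -3·0 + 3·1 = 3
  a_4 = 1·3 + -3·0 + 3·0 = 3
  a_5 = 1·3 + -3·3 + 3·0 = -6
  a_6 = 1·-6 + -3·3 + 3·3 = -6
  a_7 = 1·-6 + -3·-6 + 3·3 = 21
  a_8 = 1·21 + -3·-6 + 3·-6 = 21
  a_9 = 1·21 + -3·21 + 3·-6 = -60
  a_10 = 1·-60 + -3·21 + 3·21 = -60
  a_11 = 1·-60 + -3·-60 + 3·21 = 183

1,-3,3 ; 183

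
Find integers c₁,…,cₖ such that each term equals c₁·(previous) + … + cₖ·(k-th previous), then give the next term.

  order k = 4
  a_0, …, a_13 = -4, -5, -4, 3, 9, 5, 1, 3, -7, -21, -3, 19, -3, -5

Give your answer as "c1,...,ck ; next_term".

1,-2,2,-2 ; 45

  a_4 = 1·3 + -2·-4 + 2·-5 + -2·-4 = 9
  a_5 = 1·9 + -2·3 + 2·-4 + -2·-5 = 5
  a_6 = 1·5 + -2·9 + 2·3 + -2·-4 = 1
  a_7 = 1·1 + -2·5 + 2·9 + -2·3 = 3
  a_8 = 1·3 + -2·1 + 2·5 + -2·9 = -7
  a_9 = 1·-7 + -2·3 + 2·1 + -2·5 = -21
  a_10 = 1·-21 + -2·-7 + 2·3 + -2·1 = -3
  a_11 = 1·-3 + -2·-21 + 2·-7 + -2·3 = 19
  a_12 = 1·19 + -2·-3 + 2·-21 + -2·-7 = -3
  a_13 = 1·-3 + -2·19 + 2·-3 + -2·-21 = -5
  a_14 = 1·-5 + -2·-3 + 2·19 + -2·-3 = 45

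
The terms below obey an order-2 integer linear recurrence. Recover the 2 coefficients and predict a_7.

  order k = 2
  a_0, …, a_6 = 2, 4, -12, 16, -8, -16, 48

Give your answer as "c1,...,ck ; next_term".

-2,-2 ; -64

  a_2 = -2·4 + -2·2 = -12
  a_3 = -2·-12 + -2·4 = 16
  a_4 = -2·16 + -2·-12 = -8
  a_5 = -2·-8 + -2·16 = -16
  a_6 = -2·-16 + -2·-8 = 48
  a_7 = -2·48 + -2·-16 = -64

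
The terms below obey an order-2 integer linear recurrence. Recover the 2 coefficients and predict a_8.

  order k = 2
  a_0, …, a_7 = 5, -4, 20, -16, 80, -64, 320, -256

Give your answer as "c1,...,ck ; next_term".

  a_2 = 0·-4 + 4·5 = 20
  a_3 = 0·20 + 4·-4 = -16
  a_4 = 0·-16 + 4·20 = 80
  a_5 = 0·80 + 4·-16 = -64
  a_6 = 0·-64 + 4·80 = 320
  a_7 = 0·320 + 4·-64 = -256
  a_8 = 0·-256 + 4·320 = 1280

0,4 ; 1280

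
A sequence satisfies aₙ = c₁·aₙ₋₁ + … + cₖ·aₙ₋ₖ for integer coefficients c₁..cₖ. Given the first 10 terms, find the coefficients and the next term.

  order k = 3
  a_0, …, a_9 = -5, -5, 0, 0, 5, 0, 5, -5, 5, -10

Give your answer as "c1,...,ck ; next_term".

0,1,-1 ; 10

  a_3 = 0·0 + 1·-5 + -1·-5 = 0
  a_4 = 0·0 + 1·0 + -1·-5 = 5
  a_5 = 0·5 + 1·0 + -1·0 = 0
  a_6 = 0·0 + 1·5 + -1·0 = 5
  a_7 = 0·5 + 1·0 + -1·5 = -5
  a_8 = 0·-5 + 1·5 + -1·0 = 5
  a_9 = 0·5 + 1·-5 + -1·5 = -10
  a_10 = 0·-10 + 1·5 + -1·-5 = 10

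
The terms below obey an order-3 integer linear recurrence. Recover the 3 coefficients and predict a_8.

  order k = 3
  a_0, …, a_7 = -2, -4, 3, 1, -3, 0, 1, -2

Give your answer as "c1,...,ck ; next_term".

  a_3 = 1·3 + 0·-4 + 1·-2 = 1
  a_4 = 1·1 + 0·3 + 1·-4 = -3
  a_5 = 1·-3 + 0·1 + 1·3 = 0
  a_6 = 1·0 + 0·-3 + 1·1 = 1
  a_7 = 1·1 + 0·0 + 1·-3 = -2
  a_8 = 1·-2 + 0·1 + 1·0 = -2

1,0,1 ; -2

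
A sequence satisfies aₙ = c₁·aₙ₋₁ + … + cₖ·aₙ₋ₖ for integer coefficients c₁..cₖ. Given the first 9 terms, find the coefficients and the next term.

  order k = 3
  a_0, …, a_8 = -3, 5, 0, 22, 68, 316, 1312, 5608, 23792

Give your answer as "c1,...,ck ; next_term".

  a_3 = 4·0 + 2·5 + -4·-3 = 22
  a_4 = 4·22 + 2·0 + -4·5 = 68
  a_5 = 4·68 + 2·22 + -4·0 = 316
  a_6 = 4·316 + 2·68 + -4·22 = 1312
  a_7 = 4·1312 + 2·316 + -4·68 = 5608
  a_8 = 4·5608 + 2·1312 + -4·316 = 23792
  a_9 = 4·23792 + 2·5608 + -4·1312 = 101136

4,2,-4 ; 101136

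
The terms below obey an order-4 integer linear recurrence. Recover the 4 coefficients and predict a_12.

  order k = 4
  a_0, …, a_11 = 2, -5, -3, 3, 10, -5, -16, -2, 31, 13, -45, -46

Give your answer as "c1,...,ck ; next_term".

  a_4 = 0·3 + -1·-3 + -1·-5 + 1·2 = 10
  a_5 = 0·10 + -1·3 + -1·-3 + 1·-5 = -5
  a_6 = 0·-5 + -1·10 + -1·3 + 1·-3 = -16
  a_7 = 0·-16 + -1·-5 + -1·10 + 1·3 = -2
  a_8 = 0·-2 + -1·-16 + -1·-5 + 1·10 = 31
  a_9 = 0·31 + -1·-2 + -1·-16 + 1·-5 = 13
  a_10 = 0·13 + -1·31 + -1·-2 + 1·-16 = -45
  a_11 = 0·-45 + -1·13 + -1·31 + 1·-2 = -46
  a_12 = 0·-46 + -1·-45 + -1·13 + 1·31 = 63

0,-1,-1,1 ; 63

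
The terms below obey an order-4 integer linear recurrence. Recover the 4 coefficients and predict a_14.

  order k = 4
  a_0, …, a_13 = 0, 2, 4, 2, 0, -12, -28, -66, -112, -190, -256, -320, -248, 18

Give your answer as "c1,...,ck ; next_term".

  a_4 = 2·2 + 1·4 + -4·2 + 1·0 = 0
  a_5 = 2·0 + 1·2 + -4·4 + 1·2 = -12
  a_6 = 2·-12 + 1·0 + -4·2 + 1·4 = -28
  a_7 = 2·-28 + 1·-12 + -4·0 + 1·2 = -66
  a_8 = 2·-66 + 1·-28 + -4·-12 + 1·0 = -112
  a_9 = 2·-112 + 1·-66 + -4·-28 + 1·-12 = -190
  a_10 = 2·-190 + 1·-112 + -4·-66 + 1·-28 = -256
  a_11 = 2·-256 + 1·-190 + -4·-112 + 1·-66 = -320
  a_12 = 2·-320 + 1·-256 + -4·-190 + 1·-112 = -248
  a_13 = 2·-248 + 1·-320 + -4·-256 + 1·-190 = 18
  a_14 = 2·18 + 1·-248 + -4·-320 + 1·-256 = 812

2,1,-4,1 ; 812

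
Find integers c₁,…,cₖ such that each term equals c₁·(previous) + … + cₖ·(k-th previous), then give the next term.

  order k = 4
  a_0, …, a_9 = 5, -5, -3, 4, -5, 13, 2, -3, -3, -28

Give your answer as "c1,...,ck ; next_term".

  a_4 = 0·4 + 0·-3 + -1·-5 + -2·5 = -5
  a_5 = 0·-5 + 0·4 + -1·-3 + -2·-5 = 13
  a_6 = 0·13 + 0·-5 + -1·4 + -2·-3 = 2
  a_7 = 0·2 + 0·13 + -1·-5 + -2·4 = -3
  a_8 = 0·-3 + 0·2 + -1·13 + -2·-5 = -3
  a_9 = 0·-3 + 0·-3 + -1·2 + -2·13 = -28
  a_10 = 0·-28 + 0·-3 + -1·-3 + -2·2 = -1

0,0,-1,-2 ; -1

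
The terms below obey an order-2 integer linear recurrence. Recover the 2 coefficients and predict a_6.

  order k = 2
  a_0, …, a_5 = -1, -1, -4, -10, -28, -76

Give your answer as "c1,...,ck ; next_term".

  a_2 = 2·-1 + 2·-1 = -4
  a_3 = 2·-4 + 2·-1 = -10
  a_4 = 2·-10 + 2·-4 = -28
  a_5 = 2·-28 + 2·-10 = -76
  a_6 = 2·-76 + 2·-28 = -208

2,2 ; -208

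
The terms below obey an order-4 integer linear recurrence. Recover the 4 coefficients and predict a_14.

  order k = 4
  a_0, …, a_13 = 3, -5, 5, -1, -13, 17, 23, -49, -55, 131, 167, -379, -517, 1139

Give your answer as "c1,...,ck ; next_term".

-1,-4,-3,-3 ; 1565

  a_4 = -1·-1 + -4·5 + -3·-5 + -3·3 = -13
  a_5 = -1·-13 + -4·-1 + -3·5 + -3·-5 = 17
  a_6 = -1·17 + -4·-13 + -3·-1 + -3·5 = 23
  a_7 = -1·23 + -4·17 + -3·-13 + -3·-1 = -49
  a_8 = -1·-49 + -4·23 + -3·17 + -3·-13 = -55
  a_9 = -1·-55 + -4·-49 + -3·23 + -3·17 = 131
  a_10 = -1·131 + -4·-55 + -3·-49 + -3·23 = 167
  a_11 = -1·167 + -4·131 + -3·-55 + -3·-49 = -379
  a_12 = -1·-379 + -4·167 + -3·131 + -3·-55 = -517
  a_13 = -1·-517 + -4·-379 + -3·167 + -3·131 = 1139
  a_14 = -1·1139 + -4·-517 + -3·-379 + -3·167 = 1565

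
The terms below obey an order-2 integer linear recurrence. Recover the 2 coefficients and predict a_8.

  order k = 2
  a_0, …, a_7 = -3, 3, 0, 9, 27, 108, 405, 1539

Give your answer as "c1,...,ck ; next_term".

3,3 ; 5832

  a_2 = 3·3 + 3·-3 = 0
  a_3 = 3·0 + 3·3 = 9
  a_4 = 3·9 + 3·0 = 27
  a_5 = 3·27 + 3·9 = 108
  a_6 = 3·108 + 3·27 = 405
  a_7 = 3·405 + 3·108 = 1539
  a_8 = 3·1539 + 3·405 = 5832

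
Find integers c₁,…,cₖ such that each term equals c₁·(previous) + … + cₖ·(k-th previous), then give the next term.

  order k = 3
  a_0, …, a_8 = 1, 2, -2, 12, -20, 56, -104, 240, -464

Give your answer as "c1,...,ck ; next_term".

  a_3 = -2·-2 + 2·2 + 4·1 = 12
  a_4 = -2·12 + 2·-2 + 4·2 = -20
  a_5 = -2·-20 + 2·12 + 4·-2 = 56
  a_6 = -2·56 + 2·-20 + 4·12 = -104
  a_7 = -2·-104 + 2·56 + 4·-20 = 240
  a_8 = -2·240 + 2·-104 + 4·56 = -464
  a_9 = -2·-464 + 2·240 + 4·-104 = 992

-2,2,4 ; 992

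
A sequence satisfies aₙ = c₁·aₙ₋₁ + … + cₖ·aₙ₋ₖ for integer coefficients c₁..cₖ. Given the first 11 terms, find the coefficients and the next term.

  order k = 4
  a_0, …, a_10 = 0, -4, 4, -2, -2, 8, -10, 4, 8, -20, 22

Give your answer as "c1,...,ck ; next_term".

-1,-1,0,-1 ; -6

  a_4 = -1·-2 + -1·4 + 0·-4 + -1·0 = -2
  a_5 = -1·-2 + -1·-2 + 0·4 + -1·-4 = 8
  a_6 = -1·8 + -1·-2 + 0·-2 + -1·4 = -10
  a_7 = -1·-10 + -1·8 + 0·-2 + -1·-2 = 4
  a_8 = -1·4 + -1·-10 + 0·8 + -1·-2 = 8
  a_9 = -1·8 + -1·4 + 0·-10 + -1·8 = -20
  a_10 = -1·-20 + -1·8 + 0·4 + -1·-10 = 22
  a_11 = -1·22 + -1·-20 + 0·8 + -1·4 = -6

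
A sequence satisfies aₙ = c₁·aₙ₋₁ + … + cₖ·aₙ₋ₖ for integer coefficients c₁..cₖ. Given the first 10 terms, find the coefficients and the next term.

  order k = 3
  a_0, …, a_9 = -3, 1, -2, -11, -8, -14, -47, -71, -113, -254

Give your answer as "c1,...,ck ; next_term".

  a_3 = 1·-2 + 0·1 + 3·-3 = -11
  a_4 = 1·-11 + 0·-2 + 3·1 = -8
  a_5 = 1·-8 + 0·-11 + 3·-2 = -14
  a_6 = 1·-14 + 0·-8 + 3·-11 = -47
  a_7 = 1·-47 + 0·-14 + 3·-8 = -71
  a_8 = 1·-71 + 0·-47 + 3·-14 = -113
  a_9 = 1·-113 + 0·-71 + 3·-47 = -254
  a_10 = 1·-254 + 0·-113 + 3·-71 = -467

1,0,3 ; -467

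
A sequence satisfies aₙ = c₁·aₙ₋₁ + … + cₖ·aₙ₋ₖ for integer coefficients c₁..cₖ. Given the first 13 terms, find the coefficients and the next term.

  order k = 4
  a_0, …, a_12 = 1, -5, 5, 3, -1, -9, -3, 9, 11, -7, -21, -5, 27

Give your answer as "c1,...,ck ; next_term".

  a_4 = 1·3 + -1·5 + 0·-5 + 1·1 = -1
  a_5 = 1·-1 + -1·3 + 0·5 + 1·-5 = -9
  a_6 = 1·-9 + -1·-1 + 0·3 + 1·5 = -3
  a_7 = 1·-3 + -1·-9 + 0·-1 + 1·3 = 9
  a_8 = 1·9 + -1·-3 + 0·-9 + 1·-1 = 11
  a_9 = 1·11 + -1·9 + 0·-3 + 1·-9 = -7
  a_10 = 1·-7 + -1·11 + 0·9 + 1·-3 = -21
  a_11 = 1·-21 + -1·-7 + 0·11 + 1·9 = -5
  a_12 = 1·-5 + -1·-21 + 0·-7 + 1·11 = 27
  a_13 = 1·27 + -1·-5 + 0·-21 + 1·-7 = 25

1,-1,0,1 ; 25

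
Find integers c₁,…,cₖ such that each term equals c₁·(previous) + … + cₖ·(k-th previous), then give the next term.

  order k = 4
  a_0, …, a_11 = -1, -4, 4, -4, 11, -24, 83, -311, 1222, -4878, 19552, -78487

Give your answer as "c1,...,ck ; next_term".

-4,1,3,-3 ; 315200

  a_4 = -4·-4 + 1·4 + 3·-4 + -3·-1 = 11
  a_5 = -4·11 + 1·-4 + 3·4 + -3·-4 = -24
  a_6 = -4·-24 + 1·11 + 3·-4 + -3·4 = 83
  a_7 = -4·83 + 1·-24 + 3·11 + -3·-4 = -311
  a_8 = -4·-311 + 1·83 + 3·-24 + -3·11 = 1222
  a_9 = -4·1222 + 1·-311 + 3·83 + -3·-24 = -4878
  a_10 = -4·-4878 + 1·1222 + 3·-311 + -3·83 = 19552
  a_11 = -4·19552 + 1·-4878 + 3·1222 + -3·-311 = -78487
  a_12 = -4·-78487 + 1·19552 + 3·-4878 + -3·1222 = 315200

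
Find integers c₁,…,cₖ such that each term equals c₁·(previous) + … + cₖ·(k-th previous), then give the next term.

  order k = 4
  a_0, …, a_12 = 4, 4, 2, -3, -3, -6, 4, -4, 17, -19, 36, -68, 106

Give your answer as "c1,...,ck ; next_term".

-1,1,-1,-1 ; -191

  a_4 = -1·-3 + 1·2 + -1·4 + -1·4 = -3
  a_5 = -1·-3 + 1·-3 + -1·2 + -1·4 = -6
  a_6 = -1·-6 + 1·-3 + -1·-3 + -1·2 = 4
  a_7 = -1·4 + 1·-6 + -1·-3 + -1·-3 = -4
  a_8 = -1·-4 + 1·4 + -1·-6 + -1·-3 = 17
  a_9 = -1·17 + 1·-4 + -1·4 + -1·-6 = -19
  a_10 = -1·-19 + 1·17 + -1·-4 + -1·4 = 36
  a_11 = -1·36 + 1·-19 + -1·17 + -1·-4 = -68
  a_12 = -1·-68 + 1·36 + -1·-19 + -1·17 = 106
  a_13 = -1·106 + 1·-68 + -1·36 + -1·-19 = -191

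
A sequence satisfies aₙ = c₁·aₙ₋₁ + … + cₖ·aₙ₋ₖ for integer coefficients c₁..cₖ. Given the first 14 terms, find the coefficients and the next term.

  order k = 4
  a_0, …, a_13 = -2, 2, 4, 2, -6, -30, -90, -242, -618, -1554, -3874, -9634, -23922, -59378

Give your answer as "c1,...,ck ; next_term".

  a_4 = 3·2 + 0·4 + -4·2 + 2·-2 = -6
  a_5 = 3·-6 + 0·2 + -4·4 + 2·2 = -30
  a_6 = 3·-30 + 0·-6 + -4·2 + 2·4 = -90
  a_7 = 3·-90 + 0·-30 + -4·-6 + 2·2 = -242
  a_8 = 3·-242 + 0·-90 + -4·-30 + 2·-6 = -618
  a_9 = 3·-618 + 0·-242 + -4·-90 + 2·-30 = -1554
  a_10 = 3·-1554 + 0·-618 + -4·-242 + 2·-90 = -3874
  a_11 = 3·-3874 + 0·-1554 + -4·-618 + 2·-242 = -9634
  a_12 = 3·-9634 + 0·-3874 + -4·-1554 + 2·-618 = -23922
  a_13 = 3·-23922 + 0·-9634 + -4·-3874 + 2·-1554 = -59378
  a_14 = 3·-59378 + 0·-23922 + -4·-9634 + 2·-3874 = -147346

3,0,-4,2 ; -147346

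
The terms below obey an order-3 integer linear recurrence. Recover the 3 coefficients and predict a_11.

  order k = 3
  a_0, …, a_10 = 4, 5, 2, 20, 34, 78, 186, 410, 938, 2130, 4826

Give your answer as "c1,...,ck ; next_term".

1,2,2 ; 10962

  a_3 = 1·2 + 2·5 + 2·4 = 20
  a_4 = 1·20 + 2·2 + 2·5 = 34
  a_5 = 1·34 + 2·20 + 2·2 = 78
  a_6 = 1·78 + 2·34 + 2·20 = 186
  a_7 = 1·186 + 2·78 + 2·34 = 410
  a_8 = 1·410 + 2·186 + 2·78 = 938
  a_9 = 1·938 + 2·410 + 2·186 = 2130
  a_10 = 1·2130 + 2·938 + 2·410 = 4826
  a_11 = 1·4826 + 2·2130 + 2·938 = 10962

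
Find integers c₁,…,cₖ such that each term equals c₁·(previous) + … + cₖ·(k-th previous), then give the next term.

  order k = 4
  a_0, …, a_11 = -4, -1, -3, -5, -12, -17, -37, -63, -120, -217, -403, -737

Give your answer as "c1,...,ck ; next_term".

0,2,2,1 ; -1360

  a_4 = 0·-5 + 2·-3 + 2·-1 + 1·-4 = -12
  a_5 = 0·-12 + 2·-5 + 2·-3 + 1·-1 = -17
  a_6 = 0·-17 + 2·-12 + 2·-5 + 1·-3 = -37
  a_7 = 0·-37 + 2·-17 + 2·-12 + 1·-5 = -63
  a_8 = 0·-63 + 2·-37 + 2·-17 + 1·-12 = -120
  a_9 = 0·-120 + 2·-63 + 2·-37 + 1·-17 = -217
  a_10 = 0·-217 + 2·-120 + 2·-63 + 1·-37 = -403
  a_11 = 0·-403 + 2·-217 + 2·-120 + 1·-63 = -737
  a_12 = 0·-737 + 2·-403 + 2·-217 + 1·-120 = -1360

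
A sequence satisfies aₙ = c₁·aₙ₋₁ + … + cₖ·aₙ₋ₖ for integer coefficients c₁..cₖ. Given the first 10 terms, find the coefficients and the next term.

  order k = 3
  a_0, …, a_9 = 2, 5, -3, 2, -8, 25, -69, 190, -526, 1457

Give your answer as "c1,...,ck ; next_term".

-3,-1,-1 ; -4035

  a_3 = -3·-3 + -1·5 + -1·2 = 2
  a_4 = -3·2 + -1·-3 + -1·5 = -8
  a_5 = -3·-8 + -1·2 + -1·-3 = 25
  a_6 = -3·25 + -1·-8 + -1·2 = -69
  a_7 = -3·-69 + -1·25 + -1·-8 = 190
  a_8 = -3·190 + -1·-69 + -1·25 = -526
  a_9 = -3·-526 + -1·190 + -1·-69 = 1457
  a_10 = -3·1457 + -1·-526 + -1·190 = -4035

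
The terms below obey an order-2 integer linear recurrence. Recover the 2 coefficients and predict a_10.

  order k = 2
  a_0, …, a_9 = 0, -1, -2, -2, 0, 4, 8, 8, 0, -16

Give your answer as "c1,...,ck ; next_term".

  a_2 = 2·-1 + -2·0 = -2
  a_3 = 2·-2 + -2·-1 = -2
  a_4 = 2·-2 + -2·-2 = 0
  a_5 = 2·0 + -2·-2 = 4
  a_6 = 2·4 + -2·0 = 8
  a_7 = 2·8 + -2·4 = 8
  a_8 = 2·8 + -2·8 = 0
  a_9 = 2·0 + -2·8 = -16
  a_10 = 2·-16 + -2·0 = -32

2,-2 ; -32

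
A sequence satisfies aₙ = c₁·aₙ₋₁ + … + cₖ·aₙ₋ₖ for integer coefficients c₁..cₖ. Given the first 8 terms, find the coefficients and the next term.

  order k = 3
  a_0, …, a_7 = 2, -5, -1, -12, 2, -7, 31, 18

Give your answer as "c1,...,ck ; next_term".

1,1,-3 ; 70

  a_3 = 1·-1 + 1·-5 + -3·2 = -12
  a_4 = 1·-12 + 1·-1 + -3·-5 = 2
  a_5 = 1·2 + 1·-12 + -3·-1 = -7
  a_6 = 1·-7 + 1·2 + -3·-12 = 31
  a_7 = 1·31 + 1·-7 + -3·2 = 18
  a_8 = 1·18 + 1·31 + -3·-7 = 70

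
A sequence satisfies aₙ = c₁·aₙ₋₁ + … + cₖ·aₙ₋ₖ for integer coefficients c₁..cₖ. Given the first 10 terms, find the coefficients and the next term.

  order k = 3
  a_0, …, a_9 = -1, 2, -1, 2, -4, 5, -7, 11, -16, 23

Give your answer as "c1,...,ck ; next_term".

-1,0,-1 ; -34

  a_3 = -1·-1 + 0·2 + -1·-1 = 2
  a_4 = -1·2 + 0·-1 + -1·2 = -4
  a_5 = -1·-4 + 0·2 + -1·-1 = 5
  a_6 = -1·5 + 0·-4 + -1·2 = -7
  a_7 = -1·-7 + 0·5 + -1·-4 = 11
  a_8 = -1·11 + 0·-7 + -1·5 = -16
  a_9 = -1·-16 + 0·11 + -1·-7 = 23
  a_10 = -1·23 + 0·-16 + -1·11 = -34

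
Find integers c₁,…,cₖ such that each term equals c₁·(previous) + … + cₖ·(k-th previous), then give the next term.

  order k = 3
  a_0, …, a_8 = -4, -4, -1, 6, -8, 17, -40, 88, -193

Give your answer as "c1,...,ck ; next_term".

  a_3 = -2·-1 + 0·-4 + -1·-4 = 6
  a_4 = -2·6 + 0·-1 + -1·-4 = -8
  a_5 = -2·-8 + 0·6 + -1·-1 = 17
  a_6 = -2·17 + 0·-8 + -1·6 = -40
  a_7 = -2·-40 + 0·17 + -1·-8 = 88
  a_8 = -2·88 + 0·-40 + -1·17 = -193
  a_9 = -2·-193 + 0·88 + -1·-40 = 426

-2,0,-1 ; 426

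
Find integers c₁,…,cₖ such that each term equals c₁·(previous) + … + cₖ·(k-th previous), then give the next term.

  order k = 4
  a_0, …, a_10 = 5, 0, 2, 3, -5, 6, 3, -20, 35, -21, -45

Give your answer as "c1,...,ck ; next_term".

-2,-2,1,1 ; 147

  a_4 = -2·3 + -2·2 + 1·0 + 1·5 = -5
  a_5 = -2·-5 + -2·3 + 1·2 + 1·0 = 6
  a_6 = -2·6 + -2·-5 + 1·3 + 1·2 = 3
  a_7 = -2·3 + -2·6 + 1·-5 + 1·3 = -20
  a_8 = -2·-20 + -2·3 + 1·6 + 1·-5 = 35
  a_9 = -2·35 + -2·-20 + 1·3 + 1·6 = -21
  a_10 = -2·-21 + -2·35 + 1·-20 + 1·3 = -45
  a_11 = -2·-45 + -2·-21 + 1·35 + 1·-20 = 147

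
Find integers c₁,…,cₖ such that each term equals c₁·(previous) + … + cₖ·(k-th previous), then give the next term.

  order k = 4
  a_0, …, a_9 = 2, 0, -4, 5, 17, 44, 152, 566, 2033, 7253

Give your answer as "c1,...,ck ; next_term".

  a_4 = 3·5 + 1·-4 + 3·0 + 3·2 = 17
  a_5 = 3·17 + 1·5 + 3·-4 + 3·0 = 44
  a_6 = 3·44 + 1·17 + 3·5 + 3·-4 = 152
  a_7 = 3·152 + 1·44 + 3·17 + 3·5 = 566
  a_8 = 3·566 + 1·152 + 3·44 + 3·17 = 2033
  a_9 = 3·2033 + 1·566 + 3·152 + 3·44 = 7253
  a_10 = 3·7253 + 1·2033 + 3·566 + 3·152 = 25946

3,1,3,3 ; 25946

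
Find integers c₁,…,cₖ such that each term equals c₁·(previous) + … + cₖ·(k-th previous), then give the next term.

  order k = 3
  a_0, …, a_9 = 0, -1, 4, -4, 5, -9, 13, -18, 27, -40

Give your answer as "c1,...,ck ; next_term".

  a_3 = -1·4 + 0·-1 + -1·0 = -4
  a_4 = -1·-4 + 0·4 + -1·-1 = 5
  a_5 = -1·5 + 0·-4 + -1·4 = -9
  a_6 = -1·-9 + 0·5 + -1·-4 = 13
  a_7 = -1·13 + 0·-9 + -1·5 = -18
  a_8 = -1·-18 + 0·13 + -1·-9 = 27
  a_9 = -1·27 + 0·-18 + -1·13 = -40
  a_10 = -1·-40 + 0·27 + -1·-18 = 58

-1,0,-1 ; 58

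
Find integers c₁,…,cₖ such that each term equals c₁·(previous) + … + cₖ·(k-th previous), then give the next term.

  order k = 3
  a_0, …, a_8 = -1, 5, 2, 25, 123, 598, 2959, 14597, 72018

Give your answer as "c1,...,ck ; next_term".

  a_3 = 4·2 + 4·5 + 3·-1 = 25
  a_4 = 4·25 + 4·2 + 3·5 = 123
  a_5 = 4·123 + 4·25 + 3·2 = 598
  a_6 = 4·598 + 4·123 + 3·25 = 2959
  a_7 = 4·2959 + 4·598 + 3·123 = 14597
  a_8 = 4·14597 + 4·2959 + 3·598 = 72018
  a_9 = 4·72018 + 4·14597 + 3·2959 = 355337

4,4,3 ; 355337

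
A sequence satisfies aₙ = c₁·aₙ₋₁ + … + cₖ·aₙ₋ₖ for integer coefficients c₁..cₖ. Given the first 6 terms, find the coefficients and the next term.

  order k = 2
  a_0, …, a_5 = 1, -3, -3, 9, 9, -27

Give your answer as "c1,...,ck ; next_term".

0,-3 ; -27

  a_2 = 0·-3 + -3·1 = -3
  a_3 = 0·-3 + -3·-3 = 9
  a_4 = 0·9 + -3·-3 = 9
  a_5 = 0·9 + -3·9 = -27
  a_6 = 0·-27 + -3·9 = -27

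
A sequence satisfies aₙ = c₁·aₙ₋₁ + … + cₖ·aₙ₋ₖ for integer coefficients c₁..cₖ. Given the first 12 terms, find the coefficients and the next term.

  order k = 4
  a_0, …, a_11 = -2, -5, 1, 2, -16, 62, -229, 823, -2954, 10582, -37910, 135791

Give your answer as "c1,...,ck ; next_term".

-3,3,3,-1 ; -486403

  a_4 = -3·2 + 3·1 + 3·-5 + -1·-2 = -16
  a_5 = -3·-16 + 3·2 + 3·1 + -1·-5 = 62
  a_6 = -3·62 + 3·-16 + 3·2 + -1·1 = -229
  a_7 = -3·-229 + 3·62 + 3·-16 + -1·2 = 823
  a_8 = -3·823 + 3·-229 + 3·62 + -1·-16 = -2954
  a_9 = -3·-2954 + 3·823 + 3·-229 + -1·62 = 10582
  a_10 = -3·10582 + 3·-2954 + 3·823 + -1·-229 = -37910
  a_11 = -3·-37910 + 3·10582 + 3·-2954 + -1·823 = 135791
  a_12 = -3·135791 + 3·-37910 + 3·10582 + -1·-2954 = -486403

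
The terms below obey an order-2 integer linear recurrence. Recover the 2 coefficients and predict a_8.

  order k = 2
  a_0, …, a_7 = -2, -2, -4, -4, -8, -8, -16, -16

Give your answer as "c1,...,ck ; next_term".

0,2 ; -32

  a_2 = 0·-2 + 2·-2 = -4
  a_3 = 0·-4 + 2·-2 = -4
  a_4 = 0·-4 + 2·-4 = -8
  a_5 = 0·-8 + 2·-4 = -8
  a_6 = 0·-8 + 2·-8 = -16
  a_7 = 0·-16 + 2·-8 = -16
  a_8 = 0·-16 + 2·-16 = -32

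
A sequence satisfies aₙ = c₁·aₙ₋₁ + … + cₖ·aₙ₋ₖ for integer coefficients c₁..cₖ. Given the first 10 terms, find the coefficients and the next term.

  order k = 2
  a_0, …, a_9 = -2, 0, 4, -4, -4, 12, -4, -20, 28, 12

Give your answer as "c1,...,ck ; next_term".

-1,-2 ; -68

  a_2 = -1·0 + -2·-2 = 4
  a_3 = -1·4 + -2·0 = -4
  a_4 = -1·-4 + -2·4 = -4
  a_5 = -1·-4 + -2·-4 = 12
  a_6 = -1·12 + -2·-4 = -4
  a_7 = -1·-4 + -2·12 = -20
  a_8 = -1·-20 + -2·-4 = 28
  a_9 = -1·28 + -2·-20 = 12
  a_10 = -1·12 + -2·28 = -68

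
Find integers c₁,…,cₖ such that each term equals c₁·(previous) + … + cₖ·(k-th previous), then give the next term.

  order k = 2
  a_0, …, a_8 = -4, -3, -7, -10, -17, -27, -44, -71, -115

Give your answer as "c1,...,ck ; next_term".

  a_2 = 1·-3 + 1·-4 = -7
  a_3 = 1·-7 + 1·-3 = -10
  a_4 = 1·-10 + 1·-7 = -17
  a_5 = 1·-17 + 1·-10 = -27
  a_6 = 1·-27 + 1·-17 = -44
  a_7 = 1·-44 + 1·-27 = -71
  a_8 = 1·-71 + 1·-44 = -115
  a_9 = 1·-115 + 1·-71 = -186

1,1 ; -186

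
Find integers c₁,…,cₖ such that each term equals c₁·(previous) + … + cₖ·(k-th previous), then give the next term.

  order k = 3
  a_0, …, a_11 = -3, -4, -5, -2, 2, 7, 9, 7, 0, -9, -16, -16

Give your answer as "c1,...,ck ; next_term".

1,0,-1 ; -7

  a_3 = 1·-5 + 0·-4 + -1·-3 = -2
  a_4 = 1·-2 + 0·-5 + -1·-4 = 2
  a_5 = 1·2 + 0·-2 + -1·-5 = 7
  a_6 = 1·7 + 0·2 + -1·-2 = 9
  a_7 = 1·9 + 0·7 + -1·2 = 7
  a_8 = 1·7 + 0·9 + -1·7 = 0
  a_9 = 1·0 + 0·7 + -1·9 = -9
  a_10 = 1·-9 + 0·0 + -1·7 = -16
  a_11 = 1·-16 + 0·-9 + -1·0 = -16
  a_12 = 1·-16 + 0·-16 + -1·-9 = -7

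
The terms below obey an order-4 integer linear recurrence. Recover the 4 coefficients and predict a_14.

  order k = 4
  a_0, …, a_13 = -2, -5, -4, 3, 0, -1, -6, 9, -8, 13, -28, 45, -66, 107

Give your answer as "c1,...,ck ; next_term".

  a_4 = -1·3 + 0·-4 + -1·-5 + 1·-2 = 0
  a_5 = -1·0 + 0·3 + -1·-4 + 1·-5 = -1
  a_6 = -1·-1 + 0·0 + -1·3 + 1·-4 = -6
  a_7 = -1·-6 + 0·-1 + -1·0 + 1·3 = 9
  a_8 = -1·9 + 0·-6 + -1·-1 + 1·0 = -8
  a_9 = -1·-8 + 0·9 + -1·-6 + 1·-1 = 13
  a_10 = -1·13 + 0·-8 + -1·9 + 1·-6 = -28
  a_11 = -1·-28 + 0·13 + -1·-8 + 1·9 = 45
  a_12 = -1·45 + 0·-28 + -1·13 + 1·-8 = -66
  a_13 = -1·-66 + 0·45 + -1·-28 + 1·13 = 107
  a_14 = -1·107 + 0·-66 + -1·45 + 1·-28 = -180

-1,0,-1,1 ; -180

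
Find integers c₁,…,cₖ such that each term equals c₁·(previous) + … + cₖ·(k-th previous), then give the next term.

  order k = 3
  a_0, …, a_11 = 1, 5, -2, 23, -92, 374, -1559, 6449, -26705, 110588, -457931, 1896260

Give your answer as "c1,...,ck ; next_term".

  a_3 = -3·-2 + 4·5 + -3·1 = 23
  a_4 = -3·23 + 4·-2 + -3·5 = -92
  a_5 = -3·-92 + 4·23 + -3·-2 = 374
  a_6 = -3·374 + 4·-92 + -3·23 = -1559
  a_7 = -3·-1559 + 4·374 + -3·-92 = 6449
  a_8 = -3·6449 + 4·-1559 + -3·374 = -26705
  a_9 = -3·-26705 + 4·6449 + -3·-1559 = 110588
  a_10 = -3·110588 + 4·-26705 + -3·6449 = -457931
  a_11 = -3·-457931 + 4·110588 + -3·-26705 = 1896260
  a_12 = -3·1896260 + 4·-457931 + -3·110588 = -7852268

-3,4,-3 ; -7852268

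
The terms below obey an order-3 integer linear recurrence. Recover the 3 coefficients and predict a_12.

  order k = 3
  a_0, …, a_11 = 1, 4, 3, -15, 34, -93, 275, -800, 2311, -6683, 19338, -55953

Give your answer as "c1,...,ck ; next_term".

-3,-1,-2 ; 161887

  a_3 = -3·3 + -1·4 + -2·1 = -15
  a_4 = -3·-15 + -1·3 + -2·4 = 34
  a_5 = -3·34 + -1·-15 + -2·3 = -93
  a_6 = -3·-93 + -1·34 + -2·-15 = 275
  a_7 = -3·275 + -1·-93 + -2·34 = -800
  a_8 = -3·-800 + -1·275 + -2·-93 = 2311
  a_9 = -3·2311 + -1·-800 + -2·275 = -6683
  a_10 = -3·-6683 + -1·2311 + -2·-800 = 19338
  a_11 = -3·19338 + -1·-6683 + -2·2311 = -55953
  a_12 = -3·-55953 + -1·19338 + -2·-6683 = 161887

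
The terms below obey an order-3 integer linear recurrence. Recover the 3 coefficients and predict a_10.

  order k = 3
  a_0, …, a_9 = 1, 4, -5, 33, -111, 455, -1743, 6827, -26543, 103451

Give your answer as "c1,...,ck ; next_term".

  a_3 = -3·-5 + 4·4 + 2·1 = 33
  a_4 = -3·33 + 4·-5 + 2·4 = -111
  a_5 = -3·-111 + 4·33 + 2·-5 = 455
  a_6 = -3·455 + 4·-111 + 2·33 = -1743
  a_7 = -3·-1743 + 4·455 + 2·-111 = 6827
  a_8 = -3·6827 + 4·-1743 + 2·455 = -26543
  a_9 = -3·-26543 + 4·6827 + 2·-1743 = 103451
  a_10 = -3·103451 + 4·-26543 + 2·6827 = -402871

-3,4,2 ; -402871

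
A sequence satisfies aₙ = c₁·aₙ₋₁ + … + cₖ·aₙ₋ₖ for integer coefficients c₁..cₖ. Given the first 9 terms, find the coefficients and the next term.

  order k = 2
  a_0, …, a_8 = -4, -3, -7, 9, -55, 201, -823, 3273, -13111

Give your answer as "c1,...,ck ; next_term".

  a_2 = -3·-3 + 4·-4 = -7
  a_3 = -3·-7 + 4·-3 = 9
  a_4 = -3·9 + 4·-7 = -55
  a_5 = -3·-55 + 4·9 = 201
  a_6 = -3·201 + 4·-55 = -823
  a_7 = -3·-823 + 4·201 = 3273
  a_8 = -3·3273 + 4·-823 = -13111
  a_9 = -3·-13111 + 4·3273 = 52425

-3,4 ; 52425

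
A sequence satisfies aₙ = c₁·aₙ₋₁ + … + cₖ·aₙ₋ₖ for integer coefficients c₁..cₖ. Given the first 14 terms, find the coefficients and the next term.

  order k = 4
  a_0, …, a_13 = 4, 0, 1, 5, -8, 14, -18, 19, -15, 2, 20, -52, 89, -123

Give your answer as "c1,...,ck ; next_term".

  a_4 = -1·5 + 1·1 + 1·0 + -1·4 = -8
  a_5 = -1·-8 + 1·5 + 1·1 + -1·0 = 14
  a_6 = -1·14 + 1·-8 + 1·5 + -1·1 = -18
  a_7 = -1·-18 + 1·14 + 1·-8 + -1·5 = 19
  a_8 = -1·19 + 1·-18 + 1·14 + -1·-8 = -15
  a_9 = -1·-15 + 1·19 + 1·-18 + -1·14 = 2
  a_10 = -1·2 + 1·-15 + 1·19 + -1·-18 = 20
  a_11 = -1·20 + 1·2 + 1·-15 + -1·19 = -52
  a_12 = -1·-52 + 1·20 + 1·2 + -1·-15 = 89
  a_13 = -1·89 + 1·-52 + 1·20 + -1·2 = -123
  a_14 = -1·-123 + 1·89 + 1·-52 + -1·20 = 140

-1,1,1,-1 ; 140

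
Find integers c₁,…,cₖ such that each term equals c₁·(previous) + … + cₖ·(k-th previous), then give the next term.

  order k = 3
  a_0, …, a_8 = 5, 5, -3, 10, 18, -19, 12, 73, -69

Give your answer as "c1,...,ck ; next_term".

  a_3 = 0·-3 + -1·5 + 3·5 = 10
  a_4 = 0·10 + -1·-3 + 3·5 = 18
  a_5 = 0·18 + -1·10 + 3·-3 = -19
  a_6 = 0·-19 + -1·18 + 3·10 = 12
  a_7 = 0·12 + -1·-19 + 3·18 = 73
  a_8 = 0·73 + -1·12 + 3·-19 = -69
  a_9 = 0·-69 + -1·73 + 3·12 = -37

0,-1,3 ; -37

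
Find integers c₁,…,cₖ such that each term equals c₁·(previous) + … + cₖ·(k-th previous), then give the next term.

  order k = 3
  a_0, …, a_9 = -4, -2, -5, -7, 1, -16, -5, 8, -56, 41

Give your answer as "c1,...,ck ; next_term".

-1,0,3 ; -17

  a_3 = -1·-5 + 0·-2 + 3·-4 = -7
  a_4 = -1·-7 + 0·-5 + 3·-2 = 1
  a_5 = -1·1 + 0·-7 + 3·-5 = -16
  a_6 = -1·-16 + 0·1 + 3·-7 = -5
  a_7 = -1·-5 + 0·-16 + 3·1 = 8
  a_8 = -1·8 + 0·-5 + 3·-16 = -56
  a_9 = -1·-56 + 0·8 + 3·-5 = 41
  a_10 = -1·41 + 0·-56 + 3·8 = -17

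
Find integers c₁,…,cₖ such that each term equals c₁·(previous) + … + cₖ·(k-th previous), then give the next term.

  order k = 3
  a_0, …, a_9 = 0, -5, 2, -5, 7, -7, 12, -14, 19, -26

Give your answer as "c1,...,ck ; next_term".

0,1,-1 ; 33

  a_3 = 0·2 + 1·-5 + -1·0 = -5
  a_4 = 0·-5 + 1·2 + -1·-5 = 7
  a_5 = 0·7 + 1·-5 + -1·2 = -7
  a_6 = 0·-7 + 1·7 + -1·-5 = 12
  a_7 = 0·12 + 1·-7 + -1·7 = -14
  a_8 = 0·-14 + 1·12 + -1·-7 = 19
  a_9 = 0·19 + 1·-14 + -1·12 = -26
  a_10 = 0·-26 + 1·19 + -1·-14 = 33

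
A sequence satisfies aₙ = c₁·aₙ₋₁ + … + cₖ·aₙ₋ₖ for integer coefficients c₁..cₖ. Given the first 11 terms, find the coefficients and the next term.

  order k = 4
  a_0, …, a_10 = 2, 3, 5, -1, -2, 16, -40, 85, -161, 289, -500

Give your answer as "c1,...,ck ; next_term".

  a_4 = -3·-1 + -2·5 + 1·3 + 1·2 = -2
  a_5 = -3·-2 + -2·-1 + 1·5 + 1·3 = 16
  a_6 = -3·16 + -2·-2 + 1·-1 + 1·5 = -40
  a_7 = -3·-40 + -2·16 + 1·-2 + 1·-1 = 85
  a_8 = -3·85 + -2·-40 + 1·16 + 1·-2 = -161
  a_9 = -3·-161 + -2·85 + 1·-40 + 1·16 = 289
  a_10 = -3·289 + -2·-161 + 1·85 + 1·-40 = -500
  a_11 = -3·-500 + -2·289 + 1·-161 + 1·85 = 846

-3,-2,1,1 ; 846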